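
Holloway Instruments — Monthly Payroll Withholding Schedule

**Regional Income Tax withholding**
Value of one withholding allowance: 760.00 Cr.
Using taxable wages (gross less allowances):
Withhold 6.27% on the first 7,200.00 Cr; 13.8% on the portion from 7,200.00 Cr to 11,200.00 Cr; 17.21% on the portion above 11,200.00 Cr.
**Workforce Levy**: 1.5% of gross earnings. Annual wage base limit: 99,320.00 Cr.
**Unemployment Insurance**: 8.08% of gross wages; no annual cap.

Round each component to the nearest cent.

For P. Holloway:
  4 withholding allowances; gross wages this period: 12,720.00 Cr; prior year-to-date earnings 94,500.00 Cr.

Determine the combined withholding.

Regional Income Tax: taxable = 12,720.00 Cr − 4×760.00 Cr = 9,680.00 Cr
  451.44 Cr + 13.8% × (9,680.00 Cr − 7,200.00 Cr) = 451.44 Cr + 13.8% × 2,480.00 Cr = 793.68 Cr
Workforce Levy: cap 99,320.00 Cr − YTD 94,500.00 Cr = 4,820.00 Cr subject; 1.5% × 4,820.00 Cr = 72.30 Cr
Unemployment Insurance: 8.08% × 12,720.00 Cr = 1,027.78 Cr
Total: 793.68 Cr + 72.30 Cr + 1,027.78 Cr = 1,893.76 Cr

1,893.76 Cr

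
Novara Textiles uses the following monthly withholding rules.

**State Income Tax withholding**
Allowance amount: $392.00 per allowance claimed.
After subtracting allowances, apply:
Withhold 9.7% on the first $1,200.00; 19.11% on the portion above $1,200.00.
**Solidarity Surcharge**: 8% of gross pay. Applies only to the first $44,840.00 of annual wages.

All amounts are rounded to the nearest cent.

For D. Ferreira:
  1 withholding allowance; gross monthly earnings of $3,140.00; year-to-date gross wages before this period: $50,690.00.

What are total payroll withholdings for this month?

$412.22

State Income Tax: taxable = $3,140.00 − 1×$392.00 = $2,748.00
  $116.40 + 19.11% × ($2,748.00 − $1,200.00) = $116.40 + 19.11% × $1,548.00 = $412.22
Solidarity Surcharge: YTD $50,690.00 ≥ cap $44,840.00 → $0.00
Total: $412.22 + $0.00 = $412.22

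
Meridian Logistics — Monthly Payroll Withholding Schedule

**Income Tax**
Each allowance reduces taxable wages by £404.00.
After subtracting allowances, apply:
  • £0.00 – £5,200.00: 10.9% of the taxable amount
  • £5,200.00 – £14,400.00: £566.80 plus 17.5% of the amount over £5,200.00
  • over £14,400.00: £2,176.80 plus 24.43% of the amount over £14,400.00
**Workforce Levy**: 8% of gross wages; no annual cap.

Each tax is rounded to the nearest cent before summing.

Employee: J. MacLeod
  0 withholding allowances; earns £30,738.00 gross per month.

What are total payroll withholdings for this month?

£8,627.21

Income Tax: taxable = £30,738.00
  £2,176.80 + 24.43% × (£30,738.00 − £14,400.00) = £2,176.80 + 24.43% × £16,338.00 = £6,168.17
Workforce Levy: 8% × £30,738.00 = £2,459.04
Total: £6,168.17 + £2,459.04 = £8,627.21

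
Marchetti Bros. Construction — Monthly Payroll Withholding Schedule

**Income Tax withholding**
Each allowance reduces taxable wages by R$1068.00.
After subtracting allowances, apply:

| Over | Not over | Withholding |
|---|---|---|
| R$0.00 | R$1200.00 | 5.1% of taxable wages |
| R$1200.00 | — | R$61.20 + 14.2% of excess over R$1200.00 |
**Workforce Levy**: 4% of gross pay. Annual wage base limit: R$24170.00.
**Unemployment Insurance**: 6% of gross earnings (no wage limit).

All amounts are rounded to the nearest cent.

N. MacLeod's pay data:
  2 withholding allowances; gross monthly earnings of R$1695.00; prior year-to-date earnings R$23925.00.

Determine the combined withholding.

R$111.50

Income Tax: taxable = R$1695.00 − 2×R$1068.00 = R$-441.00
  Taxable ≤ 0 → R$0.00
Workforce Levy: cap R$24170.00 − YTD R$23925.00 = R$245.00 subject; 4% × R$245.00 = R$9.80
Unemployment Insurance: 6% × R$1695.00 = R$101.70
Total: R$0.00 + R$9.80 + R$101.70 = R$111.50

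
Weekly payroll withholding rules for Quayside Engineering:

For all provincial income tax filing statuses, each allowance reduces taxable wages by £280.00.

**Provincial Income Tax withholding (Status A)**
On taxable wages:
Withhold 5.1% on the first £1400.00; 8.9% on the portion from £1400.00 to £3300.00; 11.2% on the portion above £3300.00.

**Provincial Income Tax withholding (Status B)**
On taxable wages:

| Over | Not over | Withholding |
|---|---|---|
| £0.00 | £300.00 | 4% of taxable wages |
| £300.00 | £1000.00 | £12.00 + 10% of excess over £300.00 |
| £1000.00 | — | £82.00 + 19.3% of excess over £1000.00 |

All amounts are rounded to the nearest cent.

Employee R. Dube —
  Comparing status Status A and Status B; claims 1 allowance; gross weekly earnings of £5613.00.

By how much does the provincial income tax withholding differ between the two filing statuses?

Provincial Income Tax (Status A): taxable = £5613.00 − 1×£280.00 = £5333.00
  £240.50 + 11.2% × (£5333.00 − £3300.00) = £240.50 + 11.2% × £2033.00 = £468.20
Provincial Income Tax (Status B): taxable = £5613.00 − 1×£280.00 = £5333.00
  £82.00 + 19.3% × (£5333.00 − £1000.00) = £82.00 + 19.3% × £4333.00 = £918.27
Difference: |£468.20 − £918.27| = £450.07 (higher under Status B)

£450.07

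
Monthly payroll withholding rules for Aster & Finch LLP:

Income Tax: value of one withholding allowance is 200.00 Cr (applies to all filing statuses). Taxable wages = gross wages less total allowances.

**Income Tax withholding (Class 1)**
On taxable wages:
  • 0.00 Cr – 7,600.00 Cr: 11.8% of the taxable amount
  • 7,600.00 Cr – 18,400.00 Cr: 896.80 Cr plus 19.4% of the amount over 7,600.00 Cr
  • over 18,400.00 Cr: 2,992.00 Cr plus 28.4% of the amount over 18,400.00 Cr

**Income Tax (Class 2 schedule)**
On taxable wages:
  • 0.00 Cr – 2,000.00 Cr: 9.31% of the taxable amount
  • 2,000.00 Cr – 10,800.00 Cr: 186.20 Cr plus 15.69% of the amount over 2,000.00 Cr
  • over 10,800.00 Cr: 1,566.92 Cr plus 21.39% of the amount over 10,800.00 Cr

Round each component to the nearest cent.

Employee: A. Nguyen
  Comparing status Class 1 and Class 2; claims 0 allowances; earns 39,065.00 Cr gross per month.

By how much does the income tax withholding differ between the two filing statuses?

Income Tax (Class 1): taxable = 39,065.00 Cr
  2,992.00 Cr + 28.4% × (39,065.00 Cr − 18,400.00 Cr) = 2,992.00 Cr + 28.4% × 20,665.00 Cr = 8,860.86 Cr
Income Tax (Class 2): taxable = 39,065.00 Cr
  1,566.92 Cr + 21.39% × (39,065.00 Cr − 10,800.00 Cr) = 1,566.92 Cr + 21.39% × 28,265.00 Cr = 7,612.80 Cr
Difference: |8,860.86 Cr − 7,612.80 Cr| = 1,248.06 Cr (higher under Class 1)

1,248.06 Cr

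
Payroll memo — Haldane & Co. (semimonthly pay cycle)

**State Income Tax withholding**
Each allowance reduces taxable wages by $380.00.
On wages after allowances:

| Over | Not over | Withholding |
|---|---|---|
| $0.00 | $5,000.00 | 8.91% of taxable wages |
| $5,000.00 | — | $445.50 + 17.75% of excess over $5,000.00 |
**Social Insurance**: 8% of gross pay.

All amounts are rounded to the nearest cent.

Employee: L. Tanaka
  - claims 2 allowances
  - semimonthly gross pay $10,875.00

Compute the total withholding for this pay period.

State Income Tax: taxable = $10,875.00 − 2×$380.00 = $10,115.00
  $445.50 + 17.75% × ($10,115.00 − $5,000.00) = $445.50 + 17.75% × $5,115.00 = $1,353.41
Social Insurance: 8% × $10,875.00 = $870.00
Total: $1,353.41 + $870.00 = $2,223.41

$2,223.41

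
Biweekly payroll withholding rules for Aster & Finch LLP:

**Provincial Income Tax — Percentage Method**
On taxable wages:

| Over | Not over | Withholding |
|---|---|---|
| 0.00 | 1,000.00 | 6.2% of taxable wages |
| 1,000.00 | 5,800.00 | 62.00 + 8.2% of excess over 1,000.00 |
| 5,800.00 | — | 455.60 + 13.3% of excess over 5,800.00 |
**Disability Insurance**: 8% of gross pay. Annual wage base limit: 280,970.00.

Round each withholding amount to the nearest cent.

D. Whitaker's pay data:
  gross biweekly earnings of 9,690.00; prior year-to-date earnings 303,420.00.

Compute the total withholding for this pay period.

Provincial Income Tax: taxable = 9,690.00
  455.60 + 13.3% × (9,690.00 − 5,800.00) = 455.60 + 13.3% × 3,890.00 = 972.97
Disability Insurance: YTD 303,420.00 ≥ cap 280,970.00 → 0.00
Total: 972.97 + 0.00 = 972.97

972.97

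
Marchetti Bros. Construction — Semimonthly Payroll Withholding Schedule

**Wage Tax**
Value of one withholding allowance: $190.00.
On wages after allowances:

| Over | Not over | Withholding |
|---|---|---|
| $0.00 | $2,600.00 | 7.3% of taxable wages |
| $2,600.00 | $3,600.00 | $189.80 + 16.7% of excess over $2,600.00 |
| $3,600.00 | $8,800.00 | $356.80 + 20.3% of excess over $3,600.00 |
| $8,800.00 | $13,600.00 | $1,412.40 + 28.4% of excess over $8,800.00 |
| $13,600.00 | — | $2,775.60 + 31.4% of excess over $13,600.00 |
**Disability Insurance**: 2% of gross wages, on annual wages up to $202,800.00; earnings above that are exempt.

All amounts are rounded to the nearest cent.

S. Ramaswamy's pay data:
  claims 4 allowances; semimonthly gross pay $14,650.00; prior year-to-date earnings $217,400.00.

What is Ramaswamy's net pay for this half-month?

Wage Tax: taxable = $14,650.00 − 4×$190.00 = $13,890.00
  $2,775.60 + 31.4% × ($13,890.00 − $13,600.00) = $2,775.60 + 31.4% × $290.00 = $2,866.66
Disability Insurance: YTD $217,400.00 ≥ cap $202,800.00 → $0.00
Total withheld: $2,866.66 + $0.00 = $2,866.66
Net pay: $14,650.00 − $2,866.66 = $11,783.34

$11,783.34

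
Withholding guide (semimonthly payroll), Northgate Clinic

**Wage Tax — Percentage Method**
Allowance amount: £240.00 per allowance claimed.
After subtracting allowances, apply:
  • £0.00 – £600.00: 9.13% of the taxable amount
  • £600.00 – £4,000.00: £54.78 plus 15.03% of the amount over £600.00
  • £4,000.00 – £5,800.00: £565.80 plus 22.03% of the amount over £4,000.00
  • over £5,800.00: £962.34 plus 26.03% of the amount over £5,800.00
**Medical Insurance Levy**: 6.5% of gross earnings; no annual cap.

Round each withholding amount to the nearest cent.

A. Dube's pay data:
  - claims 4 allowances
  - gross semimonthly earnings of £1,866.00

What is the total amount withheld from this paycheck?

£222.06

Wage Tax: taxable = £1,866.00 − 4×£240.00 = £906.00
  £54.78 + 15.03% × (£906.00 − £600.00) = £54.78 + 15.03% × £306.00 = £100.77
Medical Insurance Levy: 6.5% × £1,866.00 = £121.29
Total: £100.77 + £121.29 = £222.06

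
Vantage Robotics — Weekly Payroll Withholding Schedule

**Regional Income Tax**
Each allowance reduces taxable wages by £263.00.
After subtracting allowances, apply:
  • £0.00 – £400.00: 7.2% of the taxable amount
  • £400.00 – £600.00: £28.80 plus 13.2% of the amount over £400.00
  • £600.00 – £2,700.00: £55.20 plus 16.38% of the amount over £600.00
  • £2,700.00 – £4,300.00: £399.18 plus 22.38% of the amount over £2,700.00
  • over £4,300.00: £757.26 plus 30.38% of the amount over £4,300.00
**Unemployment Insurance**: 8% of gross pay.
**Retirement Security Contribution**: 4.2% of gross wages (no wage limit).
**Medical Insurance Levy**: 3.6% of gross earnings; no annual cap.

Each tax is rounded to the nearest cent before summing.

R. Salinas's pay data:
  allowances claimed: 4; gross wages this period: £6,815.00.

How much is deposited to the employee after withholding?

£4,536.51

Regional Income Tax: taxable = £6,815.00 − 4×£263.00 = £5,763.00
  £757.26 + 30.38% × (£5,763.00 − £4,300.00) = £757.26 + 30.38% × £1,463.00 = £1,201.72
Unemployment Insurance: 8% × £6,815.00 = £545.20
Retirement Security Contribution: 4.2% × £6,815.00 = £286.23
Medical Insurance Levy: 3.6% × £6,815.00 = £245.34
Total withheld: £1,201.72 + £545.20 + £286.23 + £245.34 = £2,278.49
Net pay: £6,815.00 − £2,278.49 = £4,536.51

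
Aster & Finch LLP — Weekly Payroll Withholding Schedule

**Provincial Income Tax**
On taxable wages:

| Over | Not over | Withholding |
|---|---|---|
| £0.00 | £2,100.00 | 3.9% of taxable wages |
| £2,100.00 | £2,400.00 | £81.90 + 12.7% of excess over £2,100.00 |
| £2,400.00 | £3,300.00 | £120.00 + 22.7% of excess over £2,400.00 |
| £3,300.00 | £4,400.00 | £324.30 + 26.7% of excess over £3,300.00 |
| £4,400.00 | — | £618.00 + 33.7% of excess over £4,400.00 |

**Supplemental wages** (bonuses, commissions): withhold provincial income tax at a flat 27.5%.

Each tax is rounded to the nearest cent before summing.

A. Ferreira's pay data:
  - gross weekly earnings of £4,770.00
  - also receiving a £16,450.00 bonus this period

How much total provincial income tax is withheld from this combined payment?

£5,266.44

Provincial Income Tax: taxable = £4,770.00
  £618.00 + 33.7% × (£4,770.00 − £4,400.00) = £618.00 + 33.7% × £370.00 = £742.69
Supplemental (27.5% flat on bonus): 27.5% × £16,450.00 = £4,523.75
Total provincial income tax: £742.69 + £4,523.75 = £5,266.44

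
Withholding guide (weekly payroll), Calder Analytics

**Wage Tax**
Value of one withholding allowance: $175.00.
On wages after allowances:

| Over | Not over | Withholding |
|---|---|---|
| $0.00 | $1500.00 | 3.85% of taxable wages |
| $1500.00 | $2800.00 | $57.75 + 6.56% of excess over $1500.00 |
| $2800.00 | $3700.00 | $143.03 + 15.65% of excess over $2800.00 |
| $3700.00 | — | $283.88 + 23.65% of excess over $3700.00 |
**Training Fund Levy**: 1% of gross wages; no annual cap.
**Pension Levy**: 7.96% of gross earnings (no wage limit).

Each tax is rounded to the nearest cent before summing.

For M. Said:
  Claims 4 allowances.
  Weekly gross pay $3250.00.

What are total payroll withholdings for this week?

Wage Tax: taxable = $3250.00 − 4×$175.00 = $2550.00
  $57.75 + 6.56% × ($2550.00 − $1500.00) = $57.75 + 6.56% × $1050.00 = $126.63
Training Fund Levy: 1% × $3250.00 = $32.50
Pension Levy: 7.96% × $3250.00 = $258.70
Total: $126.63 + $32.50 + $258.70 = $417.83

$417.83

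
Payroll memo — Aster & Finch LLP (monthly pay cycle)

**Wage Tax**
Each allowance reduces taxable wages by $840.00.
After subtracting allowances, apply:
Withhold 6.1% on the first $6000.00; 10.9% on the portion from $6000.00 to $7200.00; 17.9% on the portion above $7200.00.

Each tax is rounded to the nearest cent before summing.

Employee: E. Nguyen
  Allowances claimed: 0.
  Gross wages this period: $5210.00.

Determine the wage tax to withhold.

Wage Tax: taxable = $5210.00
  6.1% × $5210.00 = $317.81

$317.81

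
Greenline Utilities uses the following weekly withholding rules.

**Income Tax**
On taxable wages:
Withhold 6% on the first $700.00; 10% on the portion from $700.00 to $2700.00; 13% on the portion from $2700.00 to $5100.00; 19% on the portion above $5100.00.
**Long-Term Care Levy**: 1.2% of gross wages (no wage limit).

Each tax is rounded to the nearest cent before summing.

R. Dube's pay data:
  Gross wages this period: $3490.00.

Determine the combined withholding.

$386.58

Income Tax: taxable = $3490.00
  $242.00 + 13% × ($3490.00 − $2700.00) = $242.00 + 13% × $790.00 = $344.70
Long-Term Care Levy: 1.2% × $3490.00 = $41.88
Total: $344.70 + $41.88 = $386.58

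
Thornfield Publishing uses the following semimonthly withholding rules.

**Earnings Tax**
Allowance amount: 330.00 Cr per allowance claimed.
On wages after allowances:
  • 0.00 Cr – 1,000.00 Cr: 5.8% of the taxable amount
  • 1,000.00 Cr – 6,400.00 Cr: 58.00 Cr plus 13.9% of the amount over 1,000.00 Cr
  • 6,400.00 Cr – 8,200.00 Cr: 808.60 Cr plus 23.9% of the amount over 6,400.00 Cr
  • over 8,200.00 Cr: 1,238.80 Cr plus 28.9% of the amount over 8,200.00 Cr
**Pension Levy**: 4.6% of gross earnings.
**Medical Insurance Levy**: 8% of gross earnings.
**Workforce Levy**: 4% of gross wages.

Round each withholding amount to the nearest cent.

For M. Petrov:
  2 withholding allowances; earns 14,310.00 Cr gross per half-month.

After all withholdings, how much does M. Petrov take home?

Earnings Tax: taxable = 14,310.00 Cr − 2×330.00 Cr = 13,650.00 Cr
  1,238.80 Cr + 28.9% × (13,650.00 Cr − 8,200.00 Cr) = 1,238.80 Cr + 28.9% × 5,450.00 Cr = 2,813.85 Cr
Pension Levy: 4.6% × 14,310.00 Cr = 658.26 Cr
Medical Insurance Levy: 8% × 14,310.00 Cr = 1,144.80 Cr
Workforce Levy: 4% × 14,310.00 Cr = 572.40 Cr
Total withheld: 2,813.85 Cr + 658.26 Cr + 1,144.80 Cr + 572.40 Cr = 5,189.31 Cr
Net pay: 14,310.00 Cr − 5,189.31 Cr = 9,120.69 Cr

9,120.69 Cr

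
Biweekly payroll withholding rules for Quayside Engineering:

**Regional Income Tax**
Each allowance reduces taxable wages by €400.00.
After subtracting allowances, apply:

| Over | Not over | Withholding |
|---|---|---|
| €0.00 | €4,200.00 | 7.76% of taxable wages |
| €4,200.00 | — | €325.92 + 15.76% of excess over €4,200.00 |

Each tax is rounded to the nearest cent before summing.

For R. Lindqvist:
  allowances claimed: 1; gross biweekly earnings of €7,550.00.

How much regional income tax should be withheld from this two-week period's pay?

€790.84

Regional Income Tax: taxable = €7,550.00 − 1×€400.00 = €7,150.00
  €325.92 + 15.76% × (€7,150.00 − €4,200.00) = €325.92 + 15.76% × €2,950.00 = €790.84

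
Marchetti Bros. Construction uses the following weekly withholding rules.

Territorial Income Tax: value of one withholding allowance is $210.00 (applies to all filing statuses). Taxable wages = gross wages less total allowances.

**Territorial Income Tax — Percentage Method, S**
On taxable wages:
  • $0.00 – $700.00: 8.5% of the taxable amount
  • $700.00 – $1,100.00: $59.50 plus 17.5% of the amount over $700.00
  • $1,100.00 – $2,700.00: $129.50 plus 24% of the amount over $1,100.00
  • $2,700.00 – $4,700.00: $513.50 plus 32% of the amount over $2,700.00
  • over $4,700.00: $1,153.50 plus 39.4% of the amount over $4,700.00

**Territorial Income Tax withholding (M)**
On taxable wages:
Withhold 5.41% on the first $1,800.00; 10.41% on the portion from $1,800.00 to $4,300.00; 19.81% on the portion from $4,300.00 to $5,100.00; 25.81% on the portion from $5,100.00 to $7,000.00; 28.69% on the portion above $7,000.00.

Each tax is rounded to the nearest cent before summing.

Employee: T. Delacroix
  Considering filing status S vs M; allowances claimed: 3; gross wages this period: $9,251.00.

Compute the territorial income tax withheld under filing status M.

Territorial Income Tax (M): taxable = $9,251.00 − 3×$210.00 = $8,621.00
  $1,006.50 + 28.69% × ($8,621.00 − $7,000.00) = $1,006.50 + 28.69% × $1,621.00 = $1,471.56

$1,471.56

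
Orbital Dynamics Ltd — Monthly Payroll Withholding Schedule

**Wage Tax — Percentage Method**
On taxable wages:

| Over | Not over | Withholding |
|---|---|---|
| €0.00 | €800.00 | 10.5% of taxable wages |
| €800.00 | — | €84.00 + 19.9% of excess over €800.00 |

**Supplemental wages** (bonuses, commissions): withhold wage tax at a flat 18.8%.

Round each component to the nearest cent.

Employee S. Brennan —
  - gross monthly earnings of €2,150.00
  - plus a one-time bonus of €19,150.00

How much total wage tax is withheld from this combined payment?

Wage Tax: taxable = €2,150.00
  €84.00 + 19.9% × (€2,150.00 − €800.00) = €84.00 + 19.9% × €1,350.00 = €352.65
Supplemental (18.8% flat on bonus): 18.8% × €19,150.00 = €3,600.20
Total wage tax: €352.65 + €3,600.20 = €3,952.85

€3,952.85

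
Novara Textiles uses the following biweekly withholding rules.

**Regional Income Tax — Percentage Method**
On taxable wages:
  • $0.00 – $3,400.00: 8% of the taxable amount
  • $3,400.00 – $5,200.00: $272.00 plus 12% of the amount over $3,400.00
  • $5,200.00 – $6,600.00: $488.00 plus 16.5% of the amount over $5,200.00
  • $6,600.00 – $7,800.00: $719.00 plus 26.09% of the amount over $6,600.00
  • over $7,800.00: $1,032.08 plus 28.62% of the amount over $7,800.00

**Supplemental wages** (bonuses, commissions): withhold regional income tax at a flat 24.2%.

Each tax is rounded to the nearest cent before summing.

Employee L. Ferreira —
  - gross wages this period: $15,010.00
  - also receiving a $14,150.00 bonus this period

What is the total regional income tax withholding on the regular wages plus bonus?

$6,519.88

Regional Income Tax: taxable = $15,010.00
  $1,032.08 + 28.62% × ($15,010.00 − $7,800.00) = $1,032.08 + 28.62% × $7,210.00 = $3,095.58
Supplemental (24.2% flat on bonus): 24.2% × $14,150.00 = $3,424.30
Total regional income tax: $3,095.58 + $3,424.30 = $6,519.88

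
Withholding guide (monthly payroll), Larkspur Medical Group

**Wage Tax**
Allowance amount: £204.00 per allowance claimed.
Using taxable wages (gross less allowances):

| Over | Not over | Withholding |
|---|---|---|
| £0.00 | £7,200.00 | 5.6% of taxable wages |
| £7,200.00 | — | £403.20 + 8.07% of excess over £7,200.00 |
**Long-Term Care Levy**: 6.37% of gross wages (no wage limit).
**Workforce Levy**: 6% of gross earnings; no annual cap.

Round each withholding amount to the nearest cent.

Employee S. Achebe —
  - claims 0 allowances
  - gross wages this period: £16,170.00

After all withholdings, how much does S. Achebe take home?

Wage Tax: taxable = £16,170.00
  £403.20 + 8.07% × (£16,170.00 − £7,200.00) = £403.20 + 8.07% × £8,970.00 = £1,127.08
Long-Term Care Levy: 6.37% × £16,170.00 = £1,030.03
Workforce Levy: 6% × £16,170.00 = £970.20
Total withheld: £1,127.08 + £1,030.03 + £970.20 = £3,127.31
Net pay: £16,170.00 − £3,127.31 = £13,042.69

£13,042.69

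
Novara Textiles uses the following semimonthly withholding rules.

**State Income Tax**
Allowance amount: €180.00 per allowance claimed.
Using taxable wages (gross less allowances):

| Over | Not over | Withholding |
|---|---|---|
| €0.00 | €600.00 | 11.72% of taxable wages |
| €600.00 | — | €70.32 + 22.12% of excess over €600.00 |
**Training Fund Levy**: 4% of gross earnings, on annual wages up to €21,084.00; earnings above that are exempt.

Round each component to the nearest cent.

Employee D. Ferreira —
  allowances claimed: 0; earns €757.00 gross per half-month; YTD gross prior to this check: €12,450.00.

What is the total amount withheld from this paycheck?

€135.33

State Income Tax: taxable = €757.00
  €70.32 + 22.12% × (€757.00 − €600.00) = €70.32 + 22.12% × €157.00 = €105.05
Training Fund Levy: 4% × €757.00 = €30.28
Total: €105.05 + €30.28 = €135.33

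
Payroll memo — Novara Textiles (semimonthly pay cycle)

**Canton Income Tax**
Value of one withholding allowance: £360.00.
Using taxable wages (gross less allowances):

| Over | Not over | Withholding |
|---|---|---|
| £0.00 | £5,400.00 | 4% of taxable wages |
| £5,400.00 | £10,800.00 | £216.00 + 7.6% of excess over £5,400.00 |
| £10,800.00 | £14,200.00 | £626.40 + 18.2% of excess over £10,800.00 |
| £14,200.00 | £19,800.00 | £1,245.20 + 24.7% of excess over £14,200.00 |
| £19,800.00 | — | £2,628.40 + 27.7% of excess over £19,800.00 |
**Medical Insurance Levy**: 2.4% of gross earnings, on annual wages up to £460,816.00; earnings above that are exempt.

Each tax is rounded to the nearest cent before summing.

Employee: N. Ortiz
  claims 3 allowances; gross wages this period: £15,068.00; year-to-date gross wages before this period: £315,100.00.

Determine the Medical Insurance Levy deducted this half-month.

Medical Insurance Levy: 2.4% × £15,068.00 = £361.63

£361.63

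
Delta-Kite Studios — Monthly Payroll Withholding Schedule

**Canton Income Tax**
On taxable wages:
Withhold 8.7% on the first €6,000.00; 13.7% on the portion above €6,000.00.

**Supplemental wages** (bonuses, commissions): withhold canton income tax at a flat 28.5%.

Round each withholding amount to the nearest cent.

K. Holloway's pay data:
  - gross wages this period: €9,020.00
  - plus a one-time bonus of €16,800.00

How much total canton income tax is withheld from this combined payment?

€5,723.74

Canton Income Tax: taxable = €9,020.00
  €522.00 + 13.7% × (€9,020.00 − €6,000.00) = €522.00 + 13.7% × €3,020.00 = €935.74
Supplemental (28.5% flat on bonus): 28.5% × €16,800.00 = €4,788.00
Total canton income tax: €935.74 + €4,788.00 = €5,723.74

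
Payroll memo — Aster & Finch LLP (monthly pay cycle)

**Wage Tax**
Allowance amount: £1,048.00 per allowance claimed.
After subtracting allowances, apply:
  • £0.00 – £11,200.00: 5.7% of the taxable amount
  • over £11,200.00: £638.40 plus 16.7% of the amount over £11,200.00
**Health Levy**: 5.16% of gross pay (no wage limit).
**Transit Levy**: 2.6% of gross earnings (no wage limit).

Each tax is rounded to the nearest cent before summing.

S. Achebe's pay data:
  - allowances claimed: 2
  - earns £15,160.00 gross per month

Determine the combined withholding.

£2,126.11

Wage Tax: taxable = £15,160.00 − 2×£1,048.00 = £13,064.00
  £638.40 + 16.7% × (£13,064.00 − £11,200.00) = £638.40 + 16.7% × £1,864.00 = £949.69
Health Levy: 5.16% × £15,160.00 = £782.26
Transit Levy: 2.6% × £15,160.00 = £394.16
Total: £949.69 + £782.26 + £394.16 = £2,126.11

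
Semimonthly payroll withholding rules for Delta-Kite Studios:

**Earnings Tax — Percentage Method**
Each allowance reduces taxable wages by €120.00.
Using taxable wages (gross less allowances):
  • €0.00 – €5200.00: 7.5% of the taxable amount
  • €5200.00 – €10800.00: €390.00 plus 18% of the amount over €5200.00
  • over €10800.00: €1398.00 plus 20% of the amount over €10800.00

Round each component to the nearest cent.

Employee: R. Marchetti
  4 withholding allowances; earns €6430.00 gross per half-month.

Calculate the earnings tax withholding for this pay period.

€525.00

Earnings Tax: taxable = €6430.00 − 4×€120.00 = €5950.00
  €390.00 + 18% × (€5950.00 − €5200.00) = €390.00 + 18% × €750.00 = €525.00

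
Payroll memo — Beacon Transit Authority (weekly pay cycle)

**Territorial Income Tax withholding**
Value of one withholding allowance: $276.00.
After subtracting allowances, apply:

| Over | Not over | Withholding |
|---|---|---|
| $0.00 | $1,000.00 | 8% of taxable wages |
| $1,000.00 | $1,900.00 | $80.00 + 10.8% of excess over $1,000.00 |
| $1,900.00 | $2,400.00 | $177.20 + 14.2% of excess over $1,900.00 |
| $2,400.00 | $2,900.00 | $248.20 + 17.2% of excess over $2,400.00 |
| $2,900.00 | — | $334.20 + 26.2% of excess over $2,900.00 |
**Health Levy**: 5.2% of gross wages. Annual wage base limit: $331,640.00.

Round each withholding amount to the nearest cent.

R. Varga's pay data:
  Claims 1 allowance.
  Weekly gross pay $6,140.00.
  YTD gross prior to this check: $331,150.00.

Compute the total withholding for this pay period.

$1,136.25

Territorial Income Tax: taxable = $6,140.00 − 1×$276.00 = $5,864.00
  $334.20 + 26.2% × ($5,864.00 − $2,900.00) = $334.20 + 26.2% × $2,964.00 = $1,110.77
Health Levy: cap $331,640.00 − YTD $331,150.00 = $490.00 subject; 5.2% × $490.00 = $25.48
Total: $1,110.77 + $25.48 = $1,136.25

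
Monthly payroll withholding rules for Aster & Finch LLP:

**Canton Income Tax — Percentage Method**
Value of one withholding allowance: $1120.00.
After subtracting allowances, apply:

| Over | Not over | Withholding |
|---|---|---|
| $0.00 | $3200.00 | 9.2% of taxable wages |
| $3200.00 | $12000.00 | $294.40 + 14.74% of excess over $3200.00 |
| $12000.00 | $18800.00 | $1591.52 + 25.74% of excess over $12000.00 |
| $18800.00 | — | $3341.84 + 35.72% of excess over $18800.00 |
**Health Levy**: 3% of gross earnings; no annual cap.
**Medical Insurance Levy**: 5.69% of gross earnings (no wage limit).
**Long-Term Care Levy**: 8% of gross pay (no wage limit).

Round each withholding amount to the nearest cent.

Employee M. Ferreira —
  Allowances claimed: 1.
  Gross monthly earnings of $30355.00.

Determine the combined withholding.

Canton Income Tax: taxable = $30355.00 − 1×$1120.00 = $29235.00
  $3341.84 + 35.72% × ($29235.00 − $18800.00) = $3341.84 + 35.72% × $10435.00 = $7069.22
Health Levy: 3% × $30355.00 = $910.65
Medical Insurance Levy: 5.69% × $30355.00 = $1727.20
Long-Term Care Levy: 8% × $30355.00 = $2428.40
Total: $7069.22 + $910.65 + $1727.20 + $2428.40 = $12135.47

$12135.47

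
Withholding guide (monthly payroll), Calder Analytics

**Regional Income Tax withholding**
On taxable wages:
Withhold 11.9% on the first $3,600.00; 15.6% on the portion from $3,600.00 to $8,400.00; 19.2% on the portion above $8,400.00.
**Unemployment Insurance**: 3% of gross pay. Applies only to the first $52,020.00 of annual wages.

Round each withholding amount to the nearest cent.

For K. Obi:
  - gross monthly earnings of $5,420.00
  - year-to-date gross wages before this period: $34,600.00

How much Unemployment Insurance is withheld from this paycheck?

Unemployment Insurance: 3% × $5,420.00 = $162.60

$162.60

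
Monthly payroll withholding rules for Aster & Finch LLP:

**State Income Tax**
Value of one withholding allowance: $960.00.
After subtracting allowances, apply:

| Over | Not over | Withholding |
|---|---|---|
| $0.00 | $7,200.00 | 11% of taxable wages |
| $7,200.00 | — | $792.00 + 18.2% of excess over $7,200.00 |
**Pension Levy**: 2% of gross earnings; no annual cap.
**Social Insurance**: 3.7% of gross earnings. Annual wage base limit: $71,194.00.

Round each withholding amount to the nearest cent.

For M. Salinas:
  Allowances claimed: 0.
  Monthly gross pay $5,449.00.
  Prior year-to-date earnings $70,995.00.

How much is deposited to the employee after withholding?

State Income Tax: taxable = $5,449.00
  11% × $5,449.00 = $599.39
Pension Levy: 2% × $5,449.00 = $108.98
Social Insurance: cap $71,194.00 − YTD $70,995.00 = $199.00 subject; 3.7% × $199.00 = $7.36
Total withheld: $599.39 + $108.98 + $7.36 = $715.73
Net pay: $5,449.00 − $715.73 = $4,733.27

$4,733.27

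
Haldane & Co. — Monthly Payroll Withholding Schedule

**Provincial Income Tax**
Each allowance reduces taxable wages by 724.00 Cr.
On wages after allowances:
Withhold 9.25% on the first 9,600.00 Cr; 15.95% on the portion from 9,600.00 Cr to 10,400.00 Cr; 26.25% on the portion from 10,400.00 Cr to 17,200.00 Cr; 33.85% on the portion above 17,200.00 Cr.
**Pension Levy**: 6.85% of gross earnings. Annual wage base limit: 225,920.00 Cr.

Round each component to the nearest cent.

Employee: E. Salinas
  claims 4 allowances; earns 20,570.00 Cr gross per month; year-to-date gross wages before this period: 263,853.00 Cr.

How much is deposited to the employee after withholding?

Provincial Income Tax: taxable = 20,570.00 Cr − 4×724.00 Cr = 17,674.00 Cr
  2,800.60 Cr + 33.85% × (17,674.00 Cr − 17,200.00 Cr) = 2,800.60 Cr + 33.85% × 474.00 Cr = 2,961.05 Cr
Pension Levy: YTD 263,853.00 Cr ≥ cap 225,920.00 Cr → 0.00 Cr
Total withheld: 2,961.05 Cr + 0.00 Cr = 2,961.05 Cr
Net pay: 20,570.00 Cr − 2,961.05 Cr = 17,608.95 Cr

17,608.95 Cr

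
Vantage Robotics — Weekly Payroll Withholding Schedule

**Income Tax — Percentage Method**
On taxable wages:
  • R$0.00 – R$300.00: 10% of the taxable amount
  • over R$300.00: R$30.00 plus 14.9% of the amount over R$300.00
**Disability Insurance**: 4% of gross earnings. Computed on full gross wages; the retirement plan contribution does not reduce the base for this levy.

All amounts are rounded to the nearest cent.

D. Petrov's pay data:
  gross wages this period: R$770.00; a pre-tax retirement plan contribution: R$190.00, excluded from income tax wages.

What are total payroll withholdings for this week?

Income Tax: taxable = R$770.00 − R$190.00 = R$580.00
  R$30.00 + 14.9% × (R$580.00 − R$300.00) = R$30.00 + 14.9% × R$280.00 = R$71.72
Disability Insurance: 4% × R$770.00 = R$30.80
Total: R$71.72 + R$30.80 = R$102.52

R$102.52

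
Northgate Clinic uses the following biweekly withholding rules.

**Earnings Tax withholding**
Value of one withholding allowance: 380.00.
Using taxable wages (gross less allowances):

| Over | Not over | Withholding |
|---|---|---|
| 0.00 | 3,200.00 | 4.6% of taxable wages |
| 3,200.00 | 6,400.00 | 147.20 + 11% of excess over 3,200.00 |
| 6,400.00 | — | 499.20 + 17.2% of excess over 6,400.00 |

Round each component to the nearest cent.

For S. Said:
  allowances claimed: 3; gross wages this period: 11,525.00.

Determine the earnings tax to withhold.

1,184.62

Earnings Tax: taxable = 11,525.00 − 3×380.00 = 10,385.00
  499.20 + 17.2% × (10,385.00 − 6,400.00) = 499.20 + 17.2% × 3,985.00 = 1,184.62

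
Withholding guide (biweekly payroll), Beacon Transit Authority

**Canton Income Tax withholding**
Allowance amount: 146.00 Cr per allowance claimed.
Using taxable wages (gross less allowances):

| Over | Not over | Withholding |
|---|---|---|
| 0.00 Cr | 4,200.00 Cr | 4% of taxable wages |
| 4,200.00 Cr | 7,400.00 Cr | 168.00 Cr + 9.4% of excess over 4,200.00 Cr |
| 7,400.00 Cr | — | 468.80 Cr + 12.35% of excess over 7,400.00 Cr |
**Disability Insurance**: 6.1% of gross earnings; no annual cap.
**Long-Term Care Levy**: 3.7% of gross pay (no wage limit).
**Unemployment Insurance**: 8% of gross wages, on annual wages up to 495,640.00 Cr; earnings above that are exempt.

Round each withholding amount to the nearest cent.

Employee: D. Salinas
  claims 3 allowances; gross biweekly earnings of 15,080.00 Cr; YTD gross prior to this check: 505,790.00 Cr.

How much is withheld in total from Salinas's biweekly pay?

2,841.03 Cr

Canton Income Tax: taxable = 15,080.00 Cr − 3×146.00 Cr = 14,642.00 Cr
  468.80 Cr + 12.35% × (14,642.00 Cr − 7,400.00 Cr) = 468.80 Cr + 12.35% × 7,242.00 Cr = 1,363.19 Cr
Disability Insurance: 6.1% × 15,080.00 Cr = 919.88 Cr
Long-Term Care Levy: 3.7% × 15,080.00 Cr = 557.96 Cr
Unemployment Insurance: YTD 505,790.00 Cr ≥ cap 495,640.00 Cr → 0.00 Cr
Total: 1,363.19 Cr + 919.88 Cr + 557.96 Cr + 0.00 Cr = 2,841.03 Cr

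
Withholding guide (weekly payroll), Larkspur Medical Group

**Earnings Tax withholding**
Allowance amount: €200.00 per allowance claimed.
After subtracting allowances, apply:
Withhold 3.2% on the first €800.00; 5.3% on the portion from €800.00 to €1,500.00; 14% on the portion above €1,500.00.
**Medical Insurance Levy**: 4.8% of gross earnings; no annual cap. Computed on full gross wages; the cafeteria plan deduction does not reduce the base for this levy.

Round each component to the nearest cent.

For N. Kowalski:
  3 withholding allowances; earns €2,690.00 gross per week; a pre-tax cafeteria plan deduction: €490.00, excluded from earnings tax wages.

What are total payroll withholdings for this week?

Earnings Tax: taxable = €2,690.00 − €490.00 − 3×€200.00 = €1,600.00
  €62.70 + 14% × (€1,600.00 − €1,500.00) = €62.70 + 14% × €100.00 = €76.70
Medical Insurance Levy: 4.8% × €2,690.00 = €129.12
Total: €76.70 + €129.12 = €205.82

€205.82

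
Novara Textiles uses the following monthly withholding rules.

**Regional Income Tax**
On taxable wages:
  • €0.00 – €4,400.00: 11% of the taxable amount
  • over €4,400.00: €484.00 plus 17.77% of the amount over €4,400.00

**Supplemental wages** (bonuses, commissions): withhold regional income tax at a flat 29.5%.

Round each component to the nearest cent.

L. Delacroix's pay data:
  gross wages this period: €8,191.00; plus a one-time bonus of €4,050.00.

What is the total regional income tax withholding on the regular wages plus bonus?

Regional Income Tax: taxable = €8,191.00
  €484.00 + 17.77% × (€8,191.00 − €4,400.00) = €484.00 + 17.77% × €3,791.00 = €1,157.66
Supplemental (29.5% flat on bonus): 29.5% × €4,050.00 = €1,194.75
Total regional income tax: €1,157.66 + €1,194.75 = €2,352.41

€2,352.41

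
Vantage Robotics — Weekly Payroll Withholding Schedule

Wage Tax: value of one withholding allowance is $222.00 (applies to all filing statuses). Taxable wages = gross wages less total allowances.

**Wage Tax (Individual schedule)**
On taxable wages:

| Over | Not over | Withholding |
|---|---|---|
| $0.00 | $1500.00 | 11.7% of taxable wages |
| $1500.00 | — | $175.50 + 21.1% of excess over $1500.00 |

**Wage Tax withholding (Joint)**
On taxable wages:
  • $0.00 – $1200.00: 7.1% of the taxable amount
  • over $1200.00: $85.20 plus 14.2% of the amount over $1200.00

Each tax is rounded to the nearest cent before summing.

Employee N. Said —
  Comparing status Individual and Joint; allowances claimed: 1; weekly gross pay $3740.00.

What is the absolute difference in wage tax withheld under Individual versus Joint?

Wage Tax (Individual): taxable = $3740.00 − 1×$222.00 = $3518.00
  $175.50 + 21.1% × ($3518.00 − $1500.00) = $175.50 + 21.1% × $2018.00 = $601.30
Wage Tax (Joint): taxable = $3740.00 − 1×$222.00 = $3518.00
  $85.20 + 14.2% × ($3518.00 − $1200.00) = $85.20 + 14.2% × $2318.00 = $414.36
Difference: |$601.30 − $414.36| = $186.94 (higher under Individual)

$186.94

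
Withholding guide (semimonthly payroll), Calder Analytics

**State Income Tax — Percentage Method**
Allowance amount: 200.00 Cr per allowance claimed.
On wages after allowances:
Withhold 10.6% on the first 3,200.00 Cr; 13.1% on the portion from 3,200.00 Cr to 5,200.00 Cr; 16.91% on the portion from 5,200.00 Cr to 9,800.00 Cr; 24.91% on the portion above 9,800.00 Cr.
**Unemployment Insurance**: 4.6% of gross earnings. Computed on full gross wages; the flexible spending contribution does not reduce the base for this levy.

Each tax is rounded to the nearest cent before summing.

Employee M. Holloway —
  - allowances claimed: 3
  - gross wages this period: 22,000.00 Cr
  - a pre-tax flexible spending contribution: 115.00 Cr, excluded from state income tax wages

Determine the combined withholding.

State Income Tax: taxable = 22,000.00 Cr − 115.00 Cr − 3×200.00 Cr = 21,285.00 Cr
  1,379.06 Cr + 24.91% × (21,285.00 Cr − 9,800.00 Cr) = 1,379.06 Cr + 24.91% × 11,485.00 Cr = 4,239.97 Cr
Unemployment Insurance: 4.6% × 22,000.00 Cr = 1,012.00 Cr
Total: 4,239.97 Cr + 1,012.00 Cr = 5,251.97 Cr

5,251.97 Cr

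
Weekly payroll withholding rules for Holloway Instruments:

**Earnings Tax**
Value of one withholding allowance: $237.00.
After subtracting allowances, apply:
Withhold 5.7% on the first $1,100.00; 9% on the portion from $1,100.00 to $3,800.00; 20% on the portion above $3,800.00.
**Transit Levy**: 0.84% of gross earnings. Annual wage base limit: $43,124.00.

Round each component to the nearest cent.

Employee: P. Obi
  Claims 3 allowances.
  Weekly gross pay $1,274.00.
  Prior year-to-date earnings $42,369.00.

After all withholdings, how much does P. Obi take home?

Earnings Tax: taxable = $1,274.00 − 3×$237.00 = $563.00
  5.7% × $563.00 = $32.09
Transit Levy: cap $43,124.00 − YTD $42,369.00 = $755.00 subject; 0.84% × $755.00 = $6.34
Total withheld: $32.09 + $6.34 = $38.43
Net pay: $1,274.00 − $38.43 = $1,235.57

$1,235.57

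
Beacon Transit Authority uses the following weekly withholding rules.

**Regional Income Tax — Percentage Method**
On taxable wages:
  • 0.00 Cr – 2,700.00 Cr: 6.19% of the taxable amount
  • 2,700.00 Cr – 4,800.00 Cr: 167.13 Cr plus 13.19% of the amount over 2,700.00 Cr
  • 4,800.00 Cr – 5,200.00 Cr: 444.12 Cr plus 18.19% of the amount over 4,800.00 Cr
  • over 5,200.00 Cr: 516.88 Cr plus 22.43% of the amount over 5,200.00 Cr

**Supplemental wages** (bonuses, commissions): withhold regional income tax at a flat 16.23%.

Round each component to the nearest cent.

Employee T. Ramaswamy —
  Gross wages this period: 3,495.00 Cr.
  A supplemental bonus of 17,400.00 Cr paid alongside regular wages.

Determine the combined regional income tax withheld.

3,096.01 Cr

Regional Income Tax: taxable = 3,495.00 Cr
  167.13 Cr + 13.19% × (3,495.00 Cr − 2,700.00 Cr) = 167.13 Cr + 13.19% × 795.00 Cr = 271.99 Cr
Supplemental (16.23% flat on bonus): 16.23% × 17,400.00 Cr = 2,824.02 Cr
Total regional income tax: 271.99 Cr + 2,824.02 Cr = 3,096.01 Cr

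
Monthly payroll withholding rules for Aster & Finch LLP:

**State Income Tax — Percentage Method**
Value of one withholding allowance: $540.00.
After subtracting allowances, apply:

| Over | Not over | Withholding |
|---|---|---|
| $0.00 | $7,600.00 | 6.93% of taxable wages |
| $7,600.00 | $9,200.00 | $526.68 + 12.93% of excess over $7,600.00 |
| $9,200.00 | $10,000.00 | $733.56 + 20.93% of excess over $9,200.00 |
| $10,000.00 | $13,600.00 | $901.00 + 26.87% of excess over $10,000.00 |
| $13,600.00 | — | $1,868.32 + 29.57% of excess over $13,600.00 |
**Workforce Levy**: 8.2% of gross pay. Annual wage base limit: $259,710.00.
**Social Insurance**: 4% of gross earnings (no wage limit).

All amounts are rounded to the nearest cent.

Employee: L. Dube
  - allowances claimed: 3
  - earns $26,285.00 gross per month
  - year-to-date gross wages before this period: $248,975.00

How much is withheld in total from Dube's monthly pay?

State Income Tax: taxable = $26,285.00 − 3×$540.00 = $24,665.00
  $1,868.32 + 29.57% × ($24,665.00 − $13,600.00) = $1,868.32 + 29.57% × $11,065.00 = $5,140.24
Workforce Levy: cap $259,710.00 − YTD $248,975.00 = $10,735.00 subject; 8.2% × $10,735.00 = $880.27
Social Insurance: 4% × $26,285.00 = $1,051.40
Total: $5,140.24 + $880.27 + $1,051.40 = $7,071.91

$7,071.91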